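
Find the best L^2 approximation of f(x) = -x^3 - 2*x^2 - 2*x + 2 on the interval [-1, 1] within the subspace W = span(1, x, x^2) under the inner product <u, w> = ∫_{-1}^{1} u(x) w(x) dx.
g(x) = -2*x^2 - 13*x/5 + 2

The best approximation g ∈ W is the orthogonal projection of f onto W. Writing g = a_0 + a_1 x + a_2 x^2, the coefficients solve the normal equations G · a = b where
  G_{ij} = <φ_i, φ_j> and b_i = <f, φ_i>, with φ_0 = 1, φ_1 = x, φ_2 = x^2.
G =
  [2, 0, 2/3]
  [0, 2/3, 0]
  [2/3, 0, 2/5],
b = (8/3, -26/15, 8/15).
Solving gives a_0 = 2, a_1 = -13/5, a_2 = -2, so
  g(x) = -2*x^2 - 13*x/5 + 2.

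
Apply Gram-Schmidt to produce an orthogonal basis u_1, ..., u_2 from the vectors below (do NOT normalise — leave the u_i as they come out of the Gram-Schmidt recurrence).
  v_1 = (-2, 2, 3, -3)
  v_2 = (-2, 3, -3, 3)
Orthogonal basis:
  u_1 = (-2, 2, 3, -3)
  u_2 = (-34/13, 47/13, -27/13, 27/13)

Apply the Gram-Schmidt recurrence
  u_1 = v_1
  u_i = v_i − Σ_{j<i} ((v_i · u_j) / (u_j · u_j)) · u_j.

Step by step this gives:
  u_1 = (-2, 2, 3, -3)
  u_2 = (-34/13, 47/13, -27/13, 27/13)

Orthogonality check:
  u_2 · u_1 = 0 (should be 0)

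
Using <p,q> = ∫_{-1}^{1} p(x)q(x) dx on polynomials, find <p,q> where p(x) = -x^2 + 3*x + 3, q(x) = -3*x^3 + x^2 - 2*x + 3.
<p,q> = 10

Expand the product: p(x)·q(x) = 3*x^5 - 10*x^4 - 4*x^3 - 6*x^2 + 3*x + 9.
∫_{-1}^{1} of each monomial x^k gives [2/(k+1) if k even, 0 if k odd]. Integrating term-by-term (or equivalently evaluating the antiderivative F(x) = x^6/2 - 2*x^5 - x^4 - 2*x^3 + 3*x^2/2 + 9*x at the endpoints):
  F(1) − F(−1) = 6 − (-4) = 10.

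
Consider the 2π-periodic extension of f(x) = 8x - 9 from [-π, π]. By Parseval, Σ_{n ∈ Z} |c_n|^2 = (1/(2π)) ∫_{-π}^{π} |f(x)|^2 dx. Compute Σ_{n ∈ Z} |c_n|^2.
Σ |c_n|^2 = 64π^2/3 + 81

Expand and integrate term by term over [-π, π]:
  ∫ (8x)^2 dx = 64·(2π^3/3); ∫ 2·8·(-9)·x dx = 0 (odd integrand); ∫ (-9)^2 dx = 81·2π.
So (1/(2π)) ∫_{-π}^{π} (8x - 9)^2 dx = 64π^2/3 + 81 = 64π^2/3 + 81.
Parseval ⇒ Σ |c_n|^2 = 64π^2/3 + 81.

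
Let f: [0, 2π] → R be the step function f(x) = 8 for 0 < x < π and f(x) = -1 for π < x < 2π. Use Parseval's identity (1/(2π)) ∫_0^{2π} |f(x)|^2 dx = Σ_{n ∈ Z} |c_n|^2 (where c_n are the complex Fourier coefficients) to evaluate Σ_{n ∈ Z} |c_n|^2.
Σ |c_n|^2 = 65/2

Parseval equates the L^2 energy of f (normalised by 1/(2π)) with the ℓ^2 sum of its Fourier coefficients: (1/(2π)) ∫_0^{2π} |f|^2 = Σ |c_n|^2.
Compute the left side: (1/(2π)) [∫_0^π 8^2 dx + ∫_π^{2π} (-1)^2 dx] = (1/(2π)) · (64π + 1π) = (64 + 1)/2 = 65/2.
So Σ_{n ∈ Z} |c_n|^2 = 65/2.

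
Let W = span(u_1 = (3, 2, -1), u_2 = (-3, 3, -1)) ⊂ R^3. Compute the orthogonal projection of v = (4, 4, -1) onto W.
proj_W(v) = (1035/262, 485/131, -457/262)

Set up U = [u_1 | ... | u_2] ∈ R^(3×2). The projector onto W = col(U) is P = U (U^T U)^(-1) U^T.
Compute U^T U =
  [14, -2]
  [-2, 19],
and U^T v = (21, 1).
Solve U^T U · c = U^T v for the coefficients: c = (401/262, 28/131). The projection is proj_W(v) = U c.
Check: (v - proj_W(v)) · u_1 = 0  (should be 0).
Check: (v - proj_W(v)) · u_2 = 0  (should be 0).
Result: proj_W(v) = (1035/262, 485/131, -457/262).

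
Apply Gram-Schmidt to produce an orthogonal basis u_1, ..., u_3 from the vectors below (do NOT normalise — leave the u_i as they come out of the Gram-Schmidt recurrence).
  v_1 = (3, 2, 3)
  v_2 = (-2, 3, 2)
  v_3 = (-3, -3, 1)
Orthogonal basis:
  u_1 = (3, 2, 3)
  u_2 = (-31/11, 27/11, 13/11)
  u_3 = (-160/169, -384/169, 32/13)

Apply the Gram-Schmidt recurrence
  u_1 = v_1
  u_i = v_i − Σ_{j<i} ((v_i · u_j) / (u_j · u_j)) · u_j.

Step by step this gives:
  u_1 = (3, 2, 3)
  u_2 = (-31/11, 27/11, 13/11)
  u_3 = (-160/169, -384/169, 32/13)

Orthogonality check:
  u_2 · u_1 = 0 (should be 0)
  u_3 · u_1 = 0 (should be 0)
  u_3 · u_2 = 0 (should be 0)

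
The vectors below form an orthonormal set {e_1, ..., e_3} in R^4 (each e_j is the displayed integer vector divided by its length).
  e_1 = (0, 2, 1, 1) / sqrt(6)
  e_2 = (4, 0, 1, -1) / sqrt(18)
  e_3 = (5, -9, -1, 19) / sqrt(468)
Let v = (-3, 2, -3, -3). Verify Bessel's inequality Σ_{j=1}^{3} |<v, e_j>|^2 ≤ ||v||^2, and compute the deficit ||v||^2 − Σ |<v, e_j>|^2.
Σ |<v, e_j>|^2 = 3875/156; ||v||^2 = 31; deficit = 961/156

Write each e_j = u_j / sqrt(<u_j, u_j>) where u_j is the displayed integer vector. Then <v, e_j> = <v, u_j> / sqrt(<u_j, u_j>), so |<v, e_j>|^2 = <v, u_j>^2 / <u_j, u_j>.
Coefficients: <v, e_1> = -2/sqrt(6), <v, e_2> = -12/sqrt(18), <v, e_3> = -87/sqrt(468).
Square and sum: Σ |<v, e_j>|^2 = 3875/156.
Compute ||v||^2 = v·v = 31.
Deficit = 31 − 3875/156 = 961/156 ≥ 0, confirming Bessel's inequality. (The deficit equals ||v − Σ <v,e_j> e_j||^2, the squared distance from v to span{e_j}.)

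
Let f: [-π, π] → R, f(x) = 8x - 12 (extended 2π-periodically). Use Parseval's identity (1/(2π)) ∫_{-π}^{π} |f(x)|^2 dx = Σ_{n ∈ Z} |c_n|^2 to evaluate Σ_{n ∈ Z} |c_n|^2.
Σ |c_n|^2 = 64π^2/3 + 144

Expand and integrate term by term over [-π, π]:
  ∫ (8x)^2 dx = 64·(2π^3/3); ∫ 2·8·(-12)·x dx = 0 (odd integrand); ∫ (-12)^2 dx = 144·2π.
So (1/(2π)) ∫_{-π}^{π} (8x - 12)^2 dx = 64π^2/3 + 144 = 64π^2/3 + 144.
Parseval ⇒ Σ |c_n|^2 = 64π^2/3 + 144.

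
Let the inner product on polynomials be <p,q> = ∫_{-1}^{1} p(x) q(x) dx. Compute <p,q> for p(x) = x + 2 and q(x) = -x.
<p,q> = -2/3

Expand the product: p(x)·q(x) = -x^2 - 2*x.
∫_{-1}^{1} of each monomial x^k gives [2/(k+1) if k even, 0 if k odd]. Integrating term-by-term (or equivalently evaluating the antiderivative F(x) = -x^3/3 - x^2 at the endpoints):
  F(1) − F(−1) = -4/3 − (-2/3) = -2/3.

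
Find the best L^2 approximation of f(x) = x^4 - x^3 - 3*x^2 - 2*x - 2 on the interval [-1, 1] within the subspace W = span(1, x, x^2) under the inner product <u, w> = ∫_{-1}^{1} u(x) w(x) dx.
g(x) = -15*x^2/7 - 13*x/5 - 73/35

The best approximation g ∈ W is the orthogonal projection of f onto W. Writing g = a_0 + a_1 x + a_2 x^2, the coefficients solve the normal equations G · a = b where
  G_{ij} = <φ_i, φ_j> and b_i = <f, φ_i>, with φ_0 = 1, φ_1 = x, φ_2 = x^2.
G =
  [2, 0, 2/3]
  [0, 2/3, 0]
  [2/3, 0, 2/5],
b = (-28/5, -26/15, -236/105).
Solving gives a_0 = -73/35, a_1 = -13/5, a_2 = -15/7, so
  g(x) = -15*x^2/7 - 13*x/5 - 73/35.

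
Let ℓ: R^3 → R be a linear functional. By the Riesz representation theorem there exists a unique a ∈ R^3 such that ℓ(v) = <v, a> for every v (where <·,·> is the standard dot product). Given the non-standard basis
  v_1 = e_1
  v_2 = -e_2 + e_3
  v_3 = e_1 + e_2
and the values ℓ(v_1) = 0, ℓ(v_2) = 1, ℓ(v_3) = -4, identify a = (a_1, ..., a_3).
a = (0, -4, -3)

Write a = (a_1, ..., a_3) in the standard basis. For each basis vector v_i, ℓ(v_i) = <v_i, a> is a linear equation in the a_j's. Collect the n equations into a matrix system V a = ℓ, where row i of V is v_i (expressed in the standard basis). Since V is invertible (lower-triangular with 1s on the diagonal, up to permutation), solve by back-substitution:
  V =
[[1, 0, 0],
 [0, -1, 1],
 [1, 1, 0]]
  V a = (0, 1, -4)
Solving gives a = (0, -4, -3).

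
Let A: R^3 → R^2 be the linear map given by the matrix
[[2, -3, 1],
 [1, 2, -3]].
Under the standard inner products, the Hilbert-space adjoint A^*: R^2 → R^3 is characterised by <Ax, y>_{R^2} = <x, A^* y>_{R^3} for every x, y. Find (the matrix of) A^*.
A^* = A^T =
[[2, 1],
 [-3, 2],
 [1, -3]]

For real matrices with standard dot products, the defining identity <Ax, y> = <x, A^* y> gives (Ax)^T y = x^T (A^*) y, i.e. x^T A^T y = x^T (A^*) y. Since this holds for all x, y, we must have A^* = A^T. Therefore
A^* =
[[2, 1],
 [-3, 2],
 [1, -3]].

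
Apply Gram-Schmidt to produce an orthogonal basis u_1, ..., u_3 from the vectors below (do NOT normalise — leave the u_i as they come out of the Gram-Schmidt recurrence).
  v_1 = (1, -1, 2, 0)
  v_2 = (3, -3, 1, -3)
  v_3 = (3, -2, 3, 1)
Orthogonal basis:
  u_1 = (1, -1, 2, 0)
  u_2 = (5/3, -5/3, -5/3, -3)
  u_3 = (59/52, -7/52, -33/52, 55/52)

Apply the Gram-Schmidt recurrence
  u_1 = v_1
  u_i = v_i − Σ_{j<i} ((v_i · u_j) / (u_j · u_j)) · u_j.

Step by step this gives:
  u_1 = (1, -1, 2, 0)
  u_2 = (5/3, -5/3, -5/3, -3)
  u_3 = (59/52, -7/52, -33/52, 55/52)

Orthogonality check:
  u_2 · u_1 = 0 (should be 0)
  u_3 · u_1 = 0 (should be 0)
  u_3 · u_2 = 0 (should be 0)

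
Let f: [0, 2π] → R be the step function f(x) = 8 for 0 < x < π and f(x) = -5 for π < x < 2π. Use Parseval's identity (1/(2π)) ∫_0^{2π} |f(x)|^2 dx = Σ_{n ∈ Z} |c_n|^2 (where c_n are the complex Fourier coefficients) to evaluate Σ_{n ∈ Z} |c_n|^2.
Σ |c_n|^2 = 89/2

Parseval equates the L^2 energy of f (normalised by 1/(2π)) with the ℓ^2 sum of its Fourier coefficients: (1/(2π)) ∫_0^{2π} |f|^2 = Σ |c_n|^2.
Compute the left side: (1/(2π)) [∫_0^π 8^2 dx + ∫_π^{2π} (-5)^2 dx] = (1/(2π)) · (64π + 25π) = (64 + 25)/2 = 89/2.
So Σ_{n ∈ Z} |c_n|^2 = 89/2.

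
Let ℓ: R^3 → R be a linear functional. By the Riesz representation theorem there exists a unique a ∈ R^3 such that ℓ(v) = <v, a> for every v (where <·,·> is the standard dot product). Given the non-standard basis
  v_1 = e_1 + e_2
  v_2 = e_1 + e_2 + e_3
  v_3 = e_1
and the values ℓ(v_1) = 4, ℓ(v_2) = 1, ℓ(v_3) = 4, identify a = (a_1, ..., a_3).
a = (4, 0, -3)

Write a = (a_1, ..., a_3) in the standard basis. For each basis vector v_i, ℓ(v_i) = <v_i, a> is a linear equation in the a_j's. Collect the n equations into a matrix system V a = ℓ, where row i of V is v_i (expressed in the standard basis). Since V is invertible (lower-triangular with 1s on the diagonal, up to permutation), solve by back-substitution:
  V =
[[1, 1, 0],
 [1, 1, 1],
 [1, 0, 0]]
  V a = (4, 1, 4)
Solving gives a = (4, 0, -3).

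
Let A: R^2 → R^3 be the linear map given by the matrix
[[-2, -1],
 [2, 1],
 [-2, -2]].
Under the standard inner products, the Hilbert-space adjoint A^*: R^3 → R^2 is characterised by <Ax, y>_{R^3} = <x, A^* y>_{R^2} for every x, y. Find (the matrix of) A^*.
A^* = A^T =
[[-2, 2, -2],
 [-1, 1, -2]]

For real matrices with standard dot products, the defining identity <Ax, y> = <x, A^* y> gives (Ax)^T y = x^T (A^*) y, i.e. x^T A^T y = x^T (A^*) y. Since this holds for all x, y, we must have A^* = A^T. Therefore
A^* =
[[-2, 2, -2],
 [-1, 1, -2]].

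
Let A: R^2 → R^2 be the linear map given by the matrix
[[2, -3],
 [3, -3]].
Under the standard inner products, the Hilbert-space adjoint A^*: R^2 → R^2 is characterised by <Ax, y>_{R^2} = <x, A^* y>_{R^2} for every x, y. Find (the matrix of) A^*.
A^* = A^T =
[[2, 3],
 [-3, -3]]

For real matrices with standard dot products, the defining identity <Ax, y> = <x, A^* y> gives (Ax)^T y = x^T (A^*) y, i.e. x^T A^T y = x^T (A^*) y. Since this holds for all x, y, we must have A^* = A^T. Therefore
A^* =
[[2, 3],
 [-3, -3]].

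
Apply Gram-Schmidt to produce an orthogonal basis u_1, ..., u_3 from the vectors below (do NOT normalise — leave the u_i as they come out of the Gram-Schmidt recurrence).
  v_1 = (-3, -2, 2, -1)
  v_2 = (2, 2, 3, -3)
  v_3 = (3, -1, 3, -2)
Orthogonal basis:
  u_1 = (-3, -2, 2, -1)
  u_2 = (11/6, 17/9, 28/9, -55/18)
  u_3 = (850/467, -1063/467, 282/467, 140/467)

Apply the Gram-Schmidt recurrence
  u_1 = v_1
  u_i = v_i − Σ_{j<i} ((v_i · u_j) / (u_j · u_j)) · u_j.

Step by step this gives:
  u_1 = (-3, -2, 2, -1)
  u_2 = (11/6, 17/9, 28/9, -55/18)
  u_3 = (850/467, -1063/467, 282/467, 140/467)

Orthogonality check:
  u_2 · u_1 = 0 (should be 0)
  u_3 · u_1 = 0 (should be 0)
  u_3 · u_2 = 0 (should be 0)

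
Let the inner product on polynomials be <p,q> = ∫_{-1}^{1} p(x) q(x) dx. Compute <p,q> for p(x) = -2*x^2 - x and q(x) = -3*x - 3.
<p,q> = 6

Expand the product: p(x)·q(x) = 6*x^3 + 9*x^2 + 3*x.
∫_{-1}^{1} of each monomial x^k gives [2/(k+1) if k even, 0 if k odd]. Integrating term-by-term (or equivalently evaluating the antiderivative F(x) = 3*x^4/2 + 3*x^3 + 3*x^2/2 at the endpoints):
  F(1) − F(−1) = 6 − (0) = 6.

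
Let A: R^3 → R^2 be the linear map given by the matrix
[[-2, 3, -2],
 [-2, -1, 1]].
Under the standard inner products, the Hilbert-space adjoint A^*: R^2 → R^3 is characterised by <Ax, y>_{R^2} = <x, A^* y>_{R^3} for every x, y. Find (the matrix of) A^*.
A^* = A^T =
[[-2, -2],
 [3, -1],
 [-2, 1]]

For real matrices with standard dot products, the defining identity <Ax, y> = <x, A^* y> gives (Ax)^T y = x^T (A^*) y, i.e. x^T A^T y = x^T (A^*) y. Since this holds for all x, y, we must have A^* = A^T. Therefore
A^* =
[[-2, -2],
 [3, -1],
 [-2, 1]].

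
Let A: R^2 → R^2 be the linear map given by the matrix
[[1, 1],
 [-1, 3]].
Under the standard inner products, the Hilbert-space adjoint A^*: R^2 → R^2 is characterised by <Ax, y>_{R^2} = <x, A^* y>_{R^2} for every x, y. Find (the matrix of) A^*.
A^* = A^T =
[[1, -1],
 [1, 3]]

For real matrices with standard dot products, the defining identity <Ax, y> = <x, A^* y> gives (Ax)^T y = x^T (A^*) y, i.e. x^T A^T y = x^T (A^*) y. Since this holds for all x, y, we must have A^* = A^T. Therefore
A^* =
[[1, -1],
 [1, 3]].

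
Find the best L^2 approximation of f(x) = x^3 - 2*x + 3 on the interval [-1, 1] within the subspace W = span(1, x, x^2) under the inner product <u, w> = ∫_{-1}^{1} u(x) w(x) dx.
g(x) = 3 - 7*x/5

The best approximation g ∈ W is the orthogonal projection of f onto W. Writing g = a_0 + a_1 x + a_2 x^2, the coefficients solve the normal equations G · a = b where
  G_{ij} = <φ_i, φ_j> and b_i = <f, φ_i>, with φ_0 = 1, φ_1 = x, φ_2 = x^2.
G =
  [2, 0, 2/3]
  [0, 2/3, 0]
  [2/3, 0, 2/5],
b = (6, -14/15, 2).
Solving gives a_0 = 3, a_1 = -7/5, a_2 = 0, so
  g(x) = 3 - 7*x/5.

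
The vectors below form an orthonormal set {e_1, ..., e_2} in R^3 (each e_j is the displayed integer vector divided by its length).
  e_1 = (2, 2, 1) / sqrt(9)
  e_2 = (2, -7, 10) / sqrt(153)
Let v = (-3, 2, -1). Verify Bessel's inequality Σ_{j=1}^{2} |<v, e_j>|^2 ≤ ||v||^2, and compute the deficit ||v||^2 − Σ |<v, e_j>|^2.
Σ |<v, e_j>|^2 = 117/17; ||v||^2 = 14; deficit = 121/17

Write each e_j = u_j / sqrt(<u_j, u_j>) where u_j is the displayed integer vector. Then <v, e_j> = <v, u_j> / sqrt(<u_j, u_j>), so |<v, e_j>|^2 = <v, u_j>^2 / <u_j, u_j>.
Coefficients: <v, e_1> = -3/sqrt(9), <v, e_2> = -30/sqrt(153).
Square and sum: Σ |<v, e_j>|^2 = 117/17.
Compute ||v||^2 = v·v = 14.
Deficit = 14 − 117/17 = 121/17 ≥ 0, confirming Bessel's inequality. (The deficit equals ||v − Σ <v,e_j> e_j||^2, the squared distance from v to span{e_j}.)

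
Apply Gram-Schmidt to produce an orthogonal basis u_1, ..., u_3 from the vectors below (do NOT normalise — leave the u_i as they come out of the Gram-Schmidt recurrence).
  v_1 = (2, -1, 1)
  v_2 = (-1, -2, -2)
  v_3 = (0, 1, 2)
Orthogonal basis:
  u_1 = (2, -1, 1)
  u_2 = (-1/3, -7/3, -5/3)
  u_3 = (-14/25, -21/50, 7/10)

Apply the Gram-Schmidt recurrence
  u_1 = v_1
  u_i = v_i − Σ_{j<i} ((v_i · u_j) / (u_j · u_j)) · u_j.

Step by step this gives:
  u_1 = (2, -1, 1)
  u_2 = (-1/3, -7/3, -5/3)
  u_3 = (-14/25, -21/50, 7/10)

Orthogonality check:
  u_2 · u_1 = 0 (should be 0)
  u_3 · u_1 = 0 (should be 0)
  u_3 · u_2 = 0 (should be 0)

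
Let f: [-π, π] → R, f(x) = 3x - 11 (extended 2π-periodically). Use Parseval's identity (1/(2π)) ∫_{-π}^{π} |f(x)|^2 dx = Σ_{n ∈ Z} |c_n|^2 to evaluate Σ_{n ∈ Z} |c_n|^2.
Σ |c_n|^2 = 3π^2 + 121

Expand and integrate term by term over [-π, π]:
  ∫ (3x)^2 dx = 9·(2π^3/3); ∫ 2·3·(-11)·x dx = 0 (odd integrand); ∫ (-11)^2 dx = 121·2π.
So (1/(2π)) ∫_{-π}^{π} (3x - 11)^2 dx = 9π^2/3 + 121 = 3π^2 + 121.
Parseval ⇒ Σ |c_n|^2 = 3π^2 + 121.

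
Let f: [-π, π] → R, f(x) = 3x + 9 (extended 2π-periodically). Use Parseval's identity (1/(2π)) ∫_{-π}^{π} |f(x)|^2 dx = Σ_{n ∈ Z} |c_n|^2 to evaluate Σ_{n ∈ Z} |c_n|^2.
Σ |c_n|^2 = 3π^2 + 81

Expand and integrate term by term over [-π, π]:
  ∫ (3x)^2 dx = 9·(2π^3/3); ∫ 2·3·(9)·x dx = 0 (odd integrand); ∫ 9^2 dx = 81·2π.
So (1/(2π)) ∫_{-π}^{π} (3x + 9)^2 dx = 9π^2/3 + 81 = 3π^2 + 81.
Parseval ⇒ Σ |c_n|^2 = 3π^2 + 81.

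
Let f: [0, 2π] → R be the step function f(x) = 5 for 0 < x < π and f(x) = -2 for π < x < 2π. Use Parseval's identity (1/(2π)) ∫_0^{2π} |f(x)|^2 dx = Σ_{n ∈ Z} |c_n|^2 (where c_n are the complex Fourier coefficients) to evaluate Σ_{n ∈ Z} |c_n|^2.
Σ |c_n|^2 = 29/2

Parseval equates the L^2 energy of f (normalised by 1/(2π)) with the ℓ^2 sum of its Fourier coefficients: (1/(2π)) ∫_0^{2π} |f|^2 = Σ |c_n|^2.
Compute the left side: (1/(2π)) [∫_0^π 5^2 dx + ∫_π^{2π} (-2)^2 dx] = (1/(2π)) · (25π + 4π) = (25 + 4)/2 = 29/2.
So Σ_{n ∈ Z} |c_n|^2 = 29/2.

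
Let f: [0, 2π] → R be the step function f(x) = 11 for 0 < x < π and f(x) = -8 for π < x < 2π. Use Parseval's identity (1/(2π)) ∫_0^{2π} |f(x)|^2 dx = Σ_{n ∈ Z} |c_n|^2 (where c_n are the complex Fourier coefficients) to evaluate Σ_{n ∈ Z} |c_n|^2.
Σ |c_n|^2 = 185/2

Parseval equates the L^2 energy of f (normalised by 1/(2π)) with the ℓ^2 sum of its Fourier coefficients: (1/(2π)) ∫_0^{2π} |f|^2 = Σ |c_n|^2.
Compute the left side: (1/(2π)) [∫_0^π 11^2 dx + ∫_π^{2π} (-8)^2 dx] = (1/(2π)) · (121π + 64π) = (121 + 64)/2 = 185/2.
So Σ_{n ∈ Z} |c_n|^2 = 185/2.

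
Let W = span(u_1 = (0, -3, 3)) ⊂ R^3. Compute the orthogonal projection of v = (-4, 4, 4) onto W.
proj_W(v) = (0, 0, 0)

Set up U = [u_1 | ... | u_1] ∈ R^(3×1). The projector onto W = col(U) is P = U (U^T U)^(-1) U^T.
Compute U^T U =
  [18],
and U^T v = (0).
Solve U^T U · c = U^T v for the coefficients: c = (0). The projection is proj_W(v) = U c.
Check: (v - proj_W(v)) · u_1 = 0  (should be 0).
Result: proj_W(v) = (0, 0, 0).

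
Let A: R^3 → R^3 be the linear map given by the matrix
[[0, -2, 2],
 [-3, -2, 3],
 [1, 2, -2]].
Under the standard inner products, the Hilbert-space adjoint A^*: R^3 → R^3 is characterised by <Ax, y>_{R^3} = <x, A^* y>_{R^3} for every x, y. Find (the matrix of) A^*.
A^* = A^T =
[[0, -3, 1],
 [-2, -2, 2],
 [2, 3, -2]]

For real matrices with standard dot products, the defining identity <Ax, y> = <x, A^* y> gives (Ax)^T y = x^T (A^*) y, i.e. x^T A^T y = x^T (A^*) y. Since this holds for all x, y, we must have A^* = A^T. Therefore
A^* =
[[0, -3, 1],
 [-2, -2, 2],
 [2, 3, -2]].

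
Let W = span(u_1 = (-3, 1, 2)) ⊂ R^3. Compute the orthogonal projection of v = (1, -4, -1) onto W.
proj_W(v) = (27/14, -9/14, -9/7)

Set up U = [u_1 | ... | u_1] ∈ R^(3×1). The projector onto W = col(U) is P = U (U^T U)^(-1) U^T.
Compute U^T U =
  [14],
and U^T v = (-9).
Solve U^T U · c = U^T v for the coefficients: c = (-9/14). The projection is proj_W(v) = U c.
Check: (v - proj_W(v)) · u_1 = 0  (should be 0).
Result: proj_W(v) = (27/14, -9/14, -9/7).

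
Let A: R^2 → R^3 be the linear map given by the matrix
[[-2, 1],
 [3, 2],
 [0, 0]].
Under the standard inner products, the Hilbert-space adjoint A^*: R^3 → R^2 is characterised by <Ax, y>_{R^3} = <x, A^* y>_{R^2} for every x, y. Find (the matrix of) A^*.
A^* = A^T =
[[-2, 3, 0],
 [1, 2, 0]]

For real matrices with standard dot products, the defining identity <Ax, y> = <x, A^* y> gives (Ax)^T y = x^T (A^*) y, i.e. x^T A^T y = x^T (A^*) y. Since this holds for all x, y, we must have A^* = A^T. Therefore
A^* =
[[-2, 3, 0],
 [1, 2, 0]].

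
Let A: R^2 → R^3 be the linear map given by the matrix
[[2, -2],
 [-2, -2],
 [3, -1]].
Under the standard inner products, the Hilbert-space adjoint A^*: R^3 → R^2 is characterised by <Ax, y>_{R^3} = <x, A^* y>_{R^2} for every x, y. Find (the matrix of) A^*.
A^* = A^T =
[[2, -2, 3],
 [-2, -2, -1]]

For real matrices with standard dot products, the defining identity <Ax, y> = <x, A^* y> gives (Ax)^T y = x^T (A^*) y, i.e. x^T A^T y = x^T (A^*) y. Since this holds for all x, y, we must have A^* = A^T. Therefore
A^* =
[[2, -2, 3],
 [-2, -2, -1]].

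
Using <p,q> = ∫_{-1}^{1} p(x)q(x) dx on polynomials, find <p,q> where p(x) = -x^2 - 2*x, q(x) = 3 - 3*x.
<p,q> = 2

Expand the product: p(x)·q(x) = 3*x^3 + 3*x^2 - 6*x.
∫_{-1}^{1} of each monomial x^k gives [2/(k+1) if k even, 0 if k odd]. Integrating term-by-term (or equivalently evaluating the antiderivative F(x) = 3*x^4/4 + x^3 - 3*x^2 at the endpoints):
  F(1) − F(−1) = -5/4 − (-13/4) = 2.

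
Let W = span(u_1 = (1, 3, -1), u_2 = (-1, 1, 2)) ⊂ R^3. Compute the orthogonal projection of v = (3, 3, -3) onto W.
proj_W(v) = (26/11, 34/11, -37/11)

Set up U = [u_1 | ... | u_2] ∈ R^(3×2). The projector onto W = col(U) is P = U (U^T U)^(-1) U^T.
Compute U^T U =
  [11, 0]
  [0, 6],
and U^T v = (15, -6).
Solve U^T U · c = U^T v for the coefficients: c = (15/11, -1). The projection is proj_W(v) = U c.
Check: (v - proj_W(v)) · u_1 = 0  (should be 0).
Check: (v - proj_W(v)) · u_2 = 0  (should be 0).
Result: proj_W(v) = (26/11, 34/11, -37/11).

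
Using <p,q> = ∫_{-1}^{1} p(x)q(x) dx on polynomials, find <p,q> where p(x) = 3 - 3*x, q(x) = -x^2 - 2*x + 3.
<p,q> = 20

Expand the product: p(x)·q(x) = 3*x^3 + 3*x^2 - 15*x + 9.
∫_{-1}^{1} of each monomial x^k gives [2/(k+1) if k even, 0 if k odd]. Integrating term-by-term (or equivalently evaluating the antiderivative F(x) = 3*x^4/4 + x^3 - 15*x^2/2 + 9*x at the endpoints):
  F(1) − F(−1) = 13/4 − (-67/4) = 20.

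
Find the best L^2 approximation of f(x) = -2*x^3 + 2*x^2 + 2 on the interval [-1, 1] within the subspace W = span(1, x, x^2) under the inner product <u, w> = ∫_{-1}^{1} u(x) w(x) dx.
g(x) = 2*x^2 - 6*x/5 + 2

The best approximation g ∈ W is the orthogonal projection of f onto W. Writing g = a_0 + a_1 x + a_2 x^2, the coefficients solve the normal equations G · a = b where
  G_{ij} = <φ_i, φ_j> and b_i = <f, φ_i>, with φ_0 = 1, φ_1 = x, φ_2 = x^2.
G =
  [2, 0, 2/3]
  [0, 2/3, 0]
  [2/3, 0, 2/5],
b = (16/3, -4/5, 32/15).
Solving gives a_0 = 2, a_1 = -6/5, a_2 = 2, so
  g(x) = 2*x^2 - 6*x/5 + 2.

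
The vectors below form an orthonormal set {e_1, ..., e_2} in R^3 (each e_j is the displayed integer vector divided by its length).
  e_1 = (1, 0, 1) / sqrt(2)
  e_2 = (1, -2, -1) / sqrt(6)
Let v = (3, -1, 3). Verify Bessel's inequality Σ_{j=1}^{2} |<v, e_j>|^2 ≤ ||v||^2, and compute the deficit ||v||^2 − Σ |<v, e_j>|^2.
Σ |<v, e_j>|^2 = 56/3; ||v||^2 = 19; deficit = 1/3

Write each e_j = u_j / sqrt(<u_j, u_j>) where u_j is the displayed integer vector. Then <v, e_j> = <v, u_j> / sqrt(<u_j, u_j>), so |<v, e_j>|^2 = <v, u_j>^2 / <u_j, u_j>.
Coefficients: <v, e_1> = 6/sqrt(2), <v, e_2> = 2/sqrt(6).
Square and sum: Σ |<v, e_j>|^2 = 56/3.
Compute ||v||^2 = v·v = 19.
Deficit = 19 − 56/3 = 1/3 ≥ 0, confirming Bessel's inequality. (The deficit equals ||v − Σ <v,e_j> e_j||^2, the squared distance from v to span{e_j}.)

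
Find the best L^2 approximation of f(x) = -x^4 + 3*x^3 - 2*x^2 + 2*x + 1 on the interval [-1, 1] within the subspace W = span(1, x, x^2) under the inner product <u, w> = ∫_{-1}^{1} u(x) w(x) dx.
g(x) = -20*x^2/7 + 19*x/5 + 38/35

The best approximation g ∈ W is the orthogonal projection of f onto W. Writing g = a_0 + a_1 x + a_2 x^2, the coefficients solve the normal equations G · a = b where
  G_{ij} = <φ_i, φ_j> and b_i = <f, φ_i>, with φ_0 = 1, φ_1 = x, φ_2 = x^2.
G =
  [2, 0, 2/3]
  [0, 2/3, 0]
  [2/3, 0, 2/5],
b = (4/15, 38/15, -44/105).
Solving gives a_0 = 38/35, a_1 = 19/5, a_2 = -20/7, so
  g(x) = -20*x^2/7 + 19*x/5 + 38/35.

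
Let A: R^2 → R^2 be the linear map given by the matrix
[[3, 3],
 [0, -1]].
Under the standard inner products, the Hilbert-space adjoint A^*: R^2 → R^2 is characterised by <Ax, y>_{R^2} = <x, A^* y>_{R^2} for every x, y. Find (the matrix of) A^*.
A^* = A^T =
[[3, 0],
 [3, -1]]

For real matrices with standard dot products, the defining identity <Ax, y> = <x, A^* y> gives (Ax)^T y = x^T (A^*) y, i.e. x^T A^T y = x^T (A^*) y. Since this holds for all x, y, we must have A^* = A^T. Therefore
A^* =
[[3, 0],
 [3, -1]].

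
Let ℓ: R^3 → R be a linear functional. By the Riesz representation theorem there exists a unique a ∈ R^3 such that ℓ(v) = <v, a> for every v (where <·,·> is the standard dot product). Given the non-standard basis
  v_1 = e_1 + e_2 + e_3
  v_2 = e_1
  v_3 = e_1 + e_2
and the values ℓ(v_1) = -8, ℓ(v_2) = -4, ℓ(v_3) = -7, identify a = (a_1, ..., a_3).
a = (-4, -3, -1)

Write a = (a_1, ..., a_3) in the standard basis. For each basis vector v_i, ℓ(v_i) = <v_i, a> is a linear equation in the a_j's. Collect the n equations into a matrix system V a = ℓ, where row i of V is v_i (expressed in the standard basis). Since V is invertible (lower-triangular with 1s on the diagonal, up to permutation), solve by back-substitution:
  V =
[[1, 1, 1],
 [1, 0, 0],
 [1, 1, 0]]
  V a = (-8, -4, -7)
Solving gives a = (-4, -3, -1).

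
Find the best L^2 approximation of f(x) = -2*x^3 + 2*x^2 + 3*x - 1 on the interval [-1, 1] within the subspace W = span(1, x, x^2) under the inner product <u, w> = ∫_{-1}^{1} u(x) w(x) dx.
g(x) = 2*x^2 + 9*x/5 - 1

The best approximation g ∈ W is the orthogonal projection of f onto W. Writing g = a_0 + a_1 x + a_2 x^2, the coefficients solve the normal equations G · a = b where
  G_{ij} = <φ_i, φ_j> and b_i = <f, φ_i>, with φ_0 = 1, φ_1 = x, φ_2 = x^2.
G =
  [2, 0, 2/3]
  [0, 2/3, 0]
  [2/3, 0, 2/5],
b = (-2/3, 6/5, 2/15).
Solving gives a_0 = -1, a_1 = 9/5, a_2 = 2, so
  g(x) = 2*x^2 + 9*x/5 - 1.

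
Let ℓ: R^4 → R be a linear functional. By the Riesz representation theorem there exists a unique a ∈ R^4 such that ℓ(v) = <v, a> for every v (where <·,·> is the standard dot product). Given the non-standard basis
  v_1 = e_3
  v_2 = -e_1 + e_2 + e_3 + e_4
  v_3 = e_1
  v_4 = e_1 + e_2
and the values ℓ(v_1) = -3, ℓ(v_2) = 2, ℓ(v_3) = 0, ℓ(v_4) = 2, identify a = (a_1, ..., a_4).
a = (0, 2, -3, 3)

Write a = (a_1, ..., a_4) in the standard basis. For each basis vector v_i, ℓ(v_i) = <v_i, a> is a linear equation in the a_j's. Collect the n equations into a matrix system V a = ℓ, where row i of V is v_i (expressed in the standard basis). Since V is invertible (lower-triangular with 1s on the diagonal, up to permutation), solve by back-substitution:
  V =
[[0, 0, 1, 0],
 [-1, 1, 1, 1],
 [1, 0, 0, 0],
 [1, 1, 0, 0]]
  V a = (-3, 2, 0, 2)
Solving gives a = (0, 2, -3, 3).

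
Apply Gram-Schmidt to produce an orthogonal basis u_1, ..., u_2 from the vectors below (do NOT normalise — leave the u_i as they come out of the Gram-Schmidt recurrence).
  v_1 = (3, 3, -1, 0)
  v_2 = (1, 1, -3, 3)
Orthogonal basis:
  u_1 = (3, 3, -1, 0)
  u_2 = (-8/19, -8/19, -48/19, 3)

Apply the Gram-Schmidt recurrence
  u_1 = v_1
  u_i = v_i − Σ_{j<i} ((v_i · u_j) / (u_j · u_j)) · u_j.

Step by step this gives:
  u_1 = (3, 3, -1, 0)
  u_2 = (-8/19, -8/19, -48/19, 3)

Orthogonality check:
  u_2 · u_1 = 0 (should be 0)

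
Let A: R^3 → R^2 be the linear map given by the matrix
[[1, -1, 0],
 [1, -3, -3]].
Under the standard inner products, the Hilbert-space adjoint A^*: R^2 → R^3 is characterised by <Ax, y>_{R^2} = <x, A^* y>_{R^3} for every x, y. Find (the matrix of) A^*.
A^* = A^T =
[[1, 1],
 [-1, -3],
 [0, -3]]

For real matrices with standard dot products, the defining identity <Ax, y> = <x, A^* y> gives (Ax)^T y = x^T (A^*) y, i.e. x^T A^T y = x^T (A^*) y. Since this holds for all x, y, we must have A^* = A^T. Therefore
A^* =
[[1, 1],
 [-1, -3],
 [0, -3]].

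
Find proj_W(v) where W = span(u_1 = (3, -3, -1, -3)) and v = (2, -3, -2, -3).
proj_W(v) = (39/14, -39/14, -13/14, -39/14)

Set up U = [u_1 | ... | u_1] ∈ R^(4×1). The projector onto W = col(U) is P = U (U^T U)^(-1) U^T.
Compute U^T U =
  [28],
and U^T v = (26).
Solve U^T U · c = U^T v for the coefficients: c = (13/14). The projection is proj_W(v) = U c.
Check: (v - proj_W(v)) · u_1 = 0  (should be 0).
Result: proj_W(v) = (39/14, -39/14, -13/14, -39/14).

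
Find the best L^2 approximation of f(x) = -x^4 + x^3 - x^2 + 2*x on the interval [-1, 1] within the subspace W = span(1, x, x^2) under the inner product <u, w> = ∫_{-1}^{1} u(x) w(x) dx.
g(x) = -13*x^2/7 + 13*x/5 + 3/35

The best approximation g ∈ W is the orthogonal projection of f onto W. Writing g = a_0 + a_1 x + a_2 x^2, the coefficients solve the normal equations G · a = b where
  G_{ij} = <φ_i, φ_j> and b_i = <f, φ_i>, with φ_0 = 1, φ_1 = x, φ_2 = x^2.
G =
  [2, 0, 2/3]
  [0, 2/3, 0]
  [2/3, 0, 2/5],
b = (-16/15, 26/15, -24/35).
Solving gives a_0 = 3/35, a_1 = 13/5, a_2 = -13/7, so
  g(x) = -13*x^2/7 + 13*x/5 + 3/35.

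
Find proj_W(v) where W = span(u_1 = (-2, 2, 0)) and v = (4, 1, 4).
proj_W(v) = (3/2, -3/2, 0)

Set up U = [u_1 | ... | u_1] ∈ R^(3×1). The projector onto W = col(U) is P = U (U^T U)^(-1) U^T.
Compute U^T U =
  [8],
and U^T v = (-6).
Solve U^T U · c = U^T v for the coefficients: c = (-3/4). The projection is proj_W(v) = U c.
Check: (v - proj_W(v)) · u_1 = 0  (should be 0).
Result: proj_W(v) = (3/2, -3/2, 0).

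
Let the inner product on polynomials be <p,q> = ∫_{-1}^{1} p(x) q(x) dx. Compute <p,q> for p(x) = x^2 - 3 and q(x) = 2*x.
<p,q> = 0

Expand the product: p(x)·q(x) = 2*x^3 - 6*x.
∫_{-1}^{1} of each monomial x^k gives [2/(k+1) if k even, 0 if k odd]. Integrating term-by-term (or equivalently evaluating the antiderivative F(x) = x^4/2 - 3*x^2 at the endpoints):
  F(1) − F(−1) = -5/2 − (-5/2) = 0.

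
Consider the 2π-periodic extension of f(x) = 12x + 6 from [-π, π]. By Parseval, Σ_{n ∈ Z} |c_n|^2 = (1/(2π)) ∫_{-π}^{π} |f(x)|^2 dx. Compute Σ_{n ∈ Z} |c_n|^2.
Σ |c_n|^2 = 48π^2 + 36

Expand and integrate term by term over [-π, π]:
  ∫ (12x)^2 dx = 144·(2π^3/3); ∫ 2·12·(6)·x dx = 0 (odd integrand); ∫ 6^2 dx = 36·2π.
So (1/(2π)) ∫_{-π}^{π} (12x + 6)^2 dx = 144π^2/3 + 36 = 48π^2 + 36.
Parseval ⇒ Σ |c_n|^2 = 48π^2 + 36.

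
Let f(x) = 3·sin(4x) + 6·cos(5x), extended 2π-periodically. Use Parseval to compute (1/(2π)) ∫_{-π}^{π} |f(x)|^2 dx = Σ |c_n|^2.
Σ |c_n|^2 = 45/2

Expand |f|^2 and use orthogonality of {sin(nx), cos(mx)} on [-π, π]:
  ∫_{-π}^{π} sin(nx)^2 dx = π, ∫ cos(mx)^2 dx = π, and cross terms integrate to 0.
So ∫_{-π}^{π} f(x)^2 dx = 3^2 · π + 6^2 · π = (9 + 36)π.
Divide by 2π: (9 + 36)/2 = 45/2.
By Parseval, this equals Σ |c_n|^2.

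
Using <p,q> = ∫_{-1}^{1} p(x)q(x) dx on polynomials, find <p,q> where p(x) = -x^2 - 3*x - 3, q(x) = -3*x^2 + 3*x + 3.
<p,q> = -94/5

Expand the product: p(x)·q(x) = 3*x^4 + 6*x^3 - 3*x^2 - 18*x - 9.
∫_{-1}^{1} of each monomial x^k gives [2/(k+1) if k even, 0 if k odd]. Integrating term-by-term (or equivalently evaluating the antiderivative F(x) = 3*x^5/5 + 3*x^4/2 - x^3 - 9*x^2 - 9*x at the endpoints):
  F(1) − F(−1) = -169/10 − (19/10) = -94/5.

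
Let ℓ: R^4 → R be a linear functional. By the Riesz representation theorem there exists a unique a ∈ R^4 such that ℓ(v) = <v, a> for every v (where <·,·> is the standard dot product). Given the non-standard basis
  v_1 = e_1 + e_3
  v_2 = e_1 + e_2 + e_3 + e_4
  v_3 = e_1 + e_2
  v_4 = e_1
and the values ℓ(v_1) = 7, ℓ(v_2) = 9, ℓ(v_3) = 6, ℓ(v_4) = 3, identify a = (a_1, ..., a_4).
a = (3, 3, 4, -1)

Write a = (a_1, ..., a_4) in the standard basis. For each basis vector v_i, ℓ(v_i) = <v_i, a> is a linear equation in the a_j's. Collect the n equations into a matrix system V a = ℓ, where row i of V is v_i (expressed in the standard basis). Since V is invertible (lower-triangular with 1s on the diagonal, up to permutation), solve by back-substitution:
  V =
[[1, 0, 1, 0],
 [1, 1, 1, 1],
 [1, 1, 0, 0],
 [1, 0, 0, 0]]
  V a = (7, 9, 6, 3)
Solving gives a = (3, 3, 4, -1).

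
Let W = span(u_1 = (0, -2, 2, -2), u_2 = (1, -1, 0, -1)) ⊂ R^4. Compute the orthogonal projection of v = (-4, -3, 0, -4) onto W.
proj_W(v) = (-1, -2, 3, -2)

Set up U = [u_1 | ... | u_2] ∈ R^(4×2). The projector onto W = col(U) is P = U (U^T U)^(-1) U^T.
Compute U^T U =
  [12, 4]
  [4, 3],
and U^T v = (14, 3).
Solve U^T U · c = U^T v for the coefficients: c = (3/2, -1). The projection is proj_W(v) = U c.
Check: (v - proj_W(v)) · u_1 = 0  (should be 0).
Check: (v - proj_W(v)) · u_2 = 0  (should be 0).
Result: proj_W(v) = (-1, -2, 3, -2).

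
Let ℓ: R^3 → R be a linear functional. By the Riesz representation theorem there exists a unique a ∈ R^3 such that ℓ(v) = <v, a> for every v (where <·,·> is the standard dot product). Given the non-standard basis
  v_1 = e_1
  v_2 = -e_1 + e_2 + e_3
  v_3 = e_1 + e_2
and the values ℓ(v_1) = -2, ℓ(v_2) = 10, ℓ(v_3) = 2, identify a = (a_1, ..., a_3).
a = (-2, 4, 4)

Write a = (a_1, ..., a_3) in the standard basis. For each basis vector v_i, ℓ(v_i) = <v_i, a> is a linear equation in the a_j's. Collect the n equations into a matrix system V a = ℓ, where row i of V is v_i (expressed in the standard basis). Since V is invertible (lower-triangular with 1s on the diagonal, up to permutation), solve by back-substitution:
  V =
[[1, 0, 0],
 [-1, 1, 1],
 [1, 1, 0]]
  V a = (-2, 10, 2)
Solving gives a = (-2, 4, 4).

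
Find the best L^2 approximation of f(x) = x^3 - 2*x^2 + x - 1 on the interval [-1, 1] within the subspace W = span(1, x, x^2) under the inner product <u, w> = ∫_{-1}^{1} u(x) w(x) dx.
g(x) = -2*x^2 + 8*x/5 - 1

The best approximation g ∈ W is the orthogonal projection of f onto W. Writing g = a_0 + a_1 x + a_2 x^2, the coefficients solve the normal equations G · a = b where
  G_{ij} = <φ_i, φ_j> and b_i = <f, φ_i>, with φ_0 = 1, φ_1 = x, φ_2 = x^2.
G =
  [2, 0, 2/3]
  [0, 2/3, 0]
  [2/3, 0, 2/5],
b = (-10/3, 16/15, -22/15).
Solving gives a_0 = -1, a_1 = 8/5, a_2 = -2, so
  g(x) = -2*x^2 + 8*x/5 - 1.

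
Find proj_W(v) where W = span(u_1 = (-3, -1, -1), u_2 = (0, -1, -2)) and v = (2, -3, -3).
proj_W(v) = (81/46, -36/23, -171/46)

Set up U = [u_1 | ... | u_2] ∈ R^(3×2). The projector onto W = col(U) is P = U (U^T U)^(-1) U^T.
Compute U^T U =
  [11, 3]
  [3, 5],
and U^T v = (0, 9).
Solve U^T U · c = U^T v for the coefficients: c = (-27/46, 99/46). The projection is proj_W(v) = U c.
Check: (v - proj_W(v)) · u_1 = 0  (should be 0).
Check: (v - proj_W(v)) · u_2 = 0  (should be 0).
Result: proj_W(v) = (81/46, -36/23, -171/46).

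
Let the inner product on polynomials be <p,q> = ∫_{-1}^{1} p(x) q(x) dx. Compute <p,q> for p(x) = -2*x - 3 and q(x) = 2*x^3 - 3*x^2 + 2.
<p,q> = -38/5

Expand the product: p(x)·q(x) = -4*x^4 + 9*x^2 - 4*x - 6.
∫_{-1}^{1} of each monomial x^k gives [2/(k+1) if k even, 0 if k odd]. Integrating term-by-term (or equivalently evaluating the antiderivative F(x) = -4*x^5/5 + 3*x^3 - 2*x^2 - 6*x at the endpoints):
  F(1) − F(−1) = -29/5 − (9/5) = -38/5.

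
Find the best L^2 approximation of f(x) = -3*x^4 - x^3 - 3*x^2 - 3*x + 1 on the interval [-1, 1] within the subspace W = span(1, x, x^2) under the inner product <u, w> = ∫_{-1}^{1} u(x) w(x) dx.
g(x) = -39*x^2/7 - 18*x/5 + 44/35

The best approximation g ∈ W is the orthogonal projection of f onto W. Writing g = a_0 + a_1 x + a_2 x^2, the coefficients solve the normal equations G · a = b where
  G_{ij} = <φ_i, φ_j> and b_i = <f, φ_i>, with φ_0 = 1, φ_1 = x, φ_2 = x^2.
G =
  [2, 0, 2/3]
  [0, 2/3, 0]
  [2/3, 0, 2/5],
b = (-6/5, -12/5, -146/105).
Solving gives a_0 = 44/35, a_1 = -18/5, a_2 = -39/7, so
  g(x) = -39*x^2/7 - 18*x/5 + 44/35.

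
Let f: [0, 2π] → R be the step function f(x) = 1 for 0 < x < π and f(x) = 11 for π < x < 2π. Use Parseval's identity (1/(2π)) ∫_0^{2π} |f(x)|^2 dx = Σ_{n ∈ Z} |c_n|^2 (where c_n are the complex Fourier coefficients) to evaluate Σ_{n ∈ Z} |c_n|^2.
Σ |c_n|^2 = 61

Parseval equates the L^2 energy of f (normalised by 1/(2π)) with the ℓ^2 sum of its Fourier coefficients: (1/(2π)) ∫_0^{2π} |f|^2 = Σ |c_n|^2.
Compute the left side: (1/(2π)) [∫_0^π 1^2 dx + ∫_π^{2π} 11^2 dx] = (1/(2π)) · (1π + 121π) = (1 + 121)/2 = 61.
So Σ_{n ∈ Z} |c_n|^2 = 61.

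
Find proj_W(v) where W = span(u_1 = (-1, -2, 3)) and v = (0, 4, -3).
proj_W(v) = (17/14, 17/7, -51/14)

Set up U = [u_1 | ... | u_1] ∈ R^(3×1). The projector onto W = col(U) is P = U (U^T U)^(-1) U^T.
Compute U^T U =
  [14],
and U^T v = (-17).
Solve U^T U · c = U^T v for the coefficients: c = (-17/14). The projection is proj_W(v) = U c.
Check: (v - proj_W(v)) · u_1 = 0  (should be 0).
Result: proj_W(v) = (17/14, 17/7, -51/14).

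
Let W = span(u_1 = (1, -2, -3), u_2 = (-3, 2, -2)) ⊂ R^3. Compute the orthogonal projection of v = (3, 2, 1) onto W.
proj_W(v) = (77/79, -18/79, 143/79)

Set up U = [u_1 | ... | u_2] ∈ R^(3×2). The projector onto W = col(U) is P = U (U^T U)^(-1) U^T.
Compute U^T U =
  [14, -1]
  [-1, 17],
and U^T v = (-4, -7).
Solve U^T U · c = U^T v for the coefficients: c = (-25/79, -34/79). The projection is proj_W(v) = U c.
Check: (v - proj_W(v)) · u_1 = 0  (should be 0).
Check: (v - proj_W(v)) · u_2 = 0  (should be 0).
Result: proj_W(v) = (77/79, -18/79, 143/79).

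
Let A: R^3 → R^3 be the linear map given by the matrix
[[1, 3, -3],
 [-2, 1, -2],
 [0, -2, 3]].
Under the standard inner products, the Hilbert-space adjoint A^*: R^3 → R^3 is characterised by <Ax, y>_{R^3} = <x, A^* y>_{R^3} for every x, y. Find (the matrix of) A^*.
A^* = A^T =
[[1, -2, 0],
 [3, 1, -2],
 [-3, -2, 3]]

For real matrices with standard dot products, the defining identity <Ax, y> = <x, A^* y> gives (Ax)^T y = x^T (A^*) y, i.e. x^T A^T y = x^T (A^*) y. Since this holds for all x, y, we must have A^* = A^T. Therefore
A^* =
[[1, -2, 0],
 [3, 1, -2],
 [-3, -2, 3]].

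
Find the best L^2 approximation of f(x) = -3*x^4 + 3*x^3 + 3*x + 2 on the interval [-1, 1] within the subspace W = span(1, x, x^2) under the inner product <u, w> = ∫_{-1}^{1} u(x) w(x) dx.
g(x) = -18*x^2/7 + 24*x/5 + 79/35

The best approximation g ∈ W is the orthogonal projection of f onto W. Writing g = a_0 + a_1 x + a_2 x^2, the coefficients solve the normal equations G · a = b where
  G_{ij} = <φ_i, φ_j> and b_i = <f, φ_i>, with φ_0 = 1, φ_1 = x, φ_2 = x^2.
G =
  [2, 0, 2/3]
  [0, 2/3, 0]
  [2/3, 0, 2/5],
b = (14/5, 16/5, 10/21).
Solving gives a_0 = 79/35, a_1 = 24/5, a_2 = -18/7, so
  g(x) = -18*x^2/7 + 24*x/5 + 79/35.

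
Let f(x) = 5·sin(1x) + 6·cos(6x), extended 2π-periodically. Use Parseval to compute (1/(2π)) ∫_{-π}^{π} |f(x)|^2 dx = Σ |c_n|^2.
Σ |c_n|^2 = 61/2

Expand |f|^2 and use orthogonality of {sin(nx), cos(mx)} on [-π, π]:
  ∫_{-π}^{π} sin(nx)^2 dx = π, ∫ cos(mx)^2 dx = π, and cross terms integrate to 0.
So ∫_{-π}^{π} f(x)^2 dx = 5^2 · π + 6^2 · π = (25 + 36)π.
Divide by 2π: (25 + 36)/2 = 61/2.
By Parseval, this equals Σ |c_n|^2.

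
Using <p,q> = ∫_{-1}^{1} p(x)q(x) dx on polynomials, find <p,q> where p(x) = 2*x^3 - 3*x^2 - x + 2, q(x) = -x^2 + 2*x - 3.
<p,q> = -88/15

Expand the product: p(x)·q(x) = -2*x^5 + 7*x^4 - 11*x^3 + 5*x^2 + 7*x - 6.
∫_{-1}^{1} of each monomial x^k gives [2/(k+1) if k even, 0 if k odd]. Integrating term-by-term (or equivalently evaluating the antiderivative F(x) = -x^6/3 + 7*x^5/5 - 11*x^4/4 + 5*x^3/3 + 7*x^2/2 - 6*x at the endpoints):
  F(1) − F(−1) = -151/60 − (67/20) = -88/15.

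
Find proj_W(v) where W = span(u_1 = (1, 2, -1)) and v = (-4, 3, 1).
proj_W(v) = (1/6, 1/3, -1/6)

Set up U = [u_1 | ... | u_1] ∈ R^(3×1). The projector onto W = col(U) is P = U (U^T U)^(-1) U^T.
Compute U^T U =
  [6],
and U^T v = (1).
Solve U^T U · c = U^T v for the coefficients: c = (1/6). The projection is proj_W(v) = U c.
Check: (v - proj_W(v)) · u_1 = 0  (should be 0).
Result: proj_W(v) = (1/6, 1/3, -1/6).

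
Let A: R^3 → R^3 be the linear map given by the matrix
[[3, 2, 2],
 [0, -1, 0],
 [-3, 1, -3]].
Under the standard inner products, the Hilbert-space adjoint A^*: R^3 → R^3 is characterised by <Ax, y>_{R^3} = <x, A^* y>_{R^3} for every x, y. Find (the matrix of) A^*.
A^* = A^T =
[[3, 0, -3],
 [2, -1, 1],
 [2, 0, -3]]

For real matrices with standard dot products, the defining identity <Ax, y> = <x, A^* y> gives (Ax)^T y = x^T (A^*) y, i.e. x^T A^T y = x^T (A^*) y. Since this holds for all x, y, we must have A^* = A^T. Therefore
A^* =
[[3, 0, -3],
 [2, -1, 1],
 [2, 0, -3]].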